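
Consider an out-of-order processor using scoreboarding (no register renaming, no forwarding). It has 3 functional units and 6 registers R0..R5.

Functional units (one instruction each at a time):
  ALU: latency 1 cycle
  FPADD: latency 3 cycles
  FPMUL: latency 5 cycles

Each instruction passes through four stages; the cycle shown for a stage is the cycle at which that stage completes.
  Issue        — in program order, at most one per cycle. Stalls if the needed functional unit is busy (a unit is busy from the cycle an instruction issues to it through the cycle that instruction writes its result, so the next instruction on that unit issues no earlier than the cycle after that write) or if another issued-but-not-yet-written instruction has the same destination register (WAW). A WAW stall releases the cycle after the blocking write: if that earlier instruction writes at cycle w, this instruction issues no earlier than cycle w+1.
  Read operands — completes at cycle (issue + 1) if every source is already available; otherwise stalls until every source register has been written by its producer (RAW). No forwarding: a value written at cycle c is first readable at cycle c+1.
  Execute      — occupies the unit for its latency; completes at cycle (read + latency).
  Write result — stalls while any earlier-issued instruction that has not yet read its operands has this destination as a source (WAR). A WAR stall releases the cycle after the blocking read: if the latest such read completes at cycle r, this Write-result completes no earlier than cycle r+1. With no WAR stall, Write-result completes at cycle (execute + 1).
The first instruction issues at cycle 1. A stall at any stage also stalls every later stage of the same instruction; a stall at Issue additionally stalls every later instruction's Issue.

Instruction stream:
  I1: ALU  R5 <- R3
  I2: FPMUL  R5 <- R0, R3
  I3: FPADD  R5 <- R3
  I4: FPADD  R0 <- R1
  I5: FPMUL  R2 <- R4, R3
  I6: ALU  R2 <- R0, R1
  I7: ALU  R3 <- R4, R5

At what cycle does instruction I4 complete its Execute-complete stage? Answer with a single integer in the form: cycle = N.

cycle = 23

t=1  issue I1 (ALU)
t=2  I1 read-ops
t=3  I1 finished on ALU
t=4  I1→R5
t=5  issue I2 (FPMUL)
t=6  I2 read-ops
t=11  I2 finished on FPMUL
t=12  I2→R5
t=13  issue I3 (FPADD)
t=14  I3 read-ops
t=17  I3 finished on FPADD
t=18  I3→R5
t=19  issue I4 (FPADD)
t=20  I4 read-ops | issue I5 (FPMUL)
t=21  I5 read-ops
t=23  I4 finished on FPADD
t=24  I4→R0
t=26  I5 finished on FPMUL
t=27  I5→R2
t=28  issue I6 (ALU)
t=29  I6 read-ops
t=30  I6 finished on ALU
t=31  I6→R2
t=32  issue I7 (ALU)
t=33  I7 read-ops
t=34  I7 finished on ALU
t=35  I7→R3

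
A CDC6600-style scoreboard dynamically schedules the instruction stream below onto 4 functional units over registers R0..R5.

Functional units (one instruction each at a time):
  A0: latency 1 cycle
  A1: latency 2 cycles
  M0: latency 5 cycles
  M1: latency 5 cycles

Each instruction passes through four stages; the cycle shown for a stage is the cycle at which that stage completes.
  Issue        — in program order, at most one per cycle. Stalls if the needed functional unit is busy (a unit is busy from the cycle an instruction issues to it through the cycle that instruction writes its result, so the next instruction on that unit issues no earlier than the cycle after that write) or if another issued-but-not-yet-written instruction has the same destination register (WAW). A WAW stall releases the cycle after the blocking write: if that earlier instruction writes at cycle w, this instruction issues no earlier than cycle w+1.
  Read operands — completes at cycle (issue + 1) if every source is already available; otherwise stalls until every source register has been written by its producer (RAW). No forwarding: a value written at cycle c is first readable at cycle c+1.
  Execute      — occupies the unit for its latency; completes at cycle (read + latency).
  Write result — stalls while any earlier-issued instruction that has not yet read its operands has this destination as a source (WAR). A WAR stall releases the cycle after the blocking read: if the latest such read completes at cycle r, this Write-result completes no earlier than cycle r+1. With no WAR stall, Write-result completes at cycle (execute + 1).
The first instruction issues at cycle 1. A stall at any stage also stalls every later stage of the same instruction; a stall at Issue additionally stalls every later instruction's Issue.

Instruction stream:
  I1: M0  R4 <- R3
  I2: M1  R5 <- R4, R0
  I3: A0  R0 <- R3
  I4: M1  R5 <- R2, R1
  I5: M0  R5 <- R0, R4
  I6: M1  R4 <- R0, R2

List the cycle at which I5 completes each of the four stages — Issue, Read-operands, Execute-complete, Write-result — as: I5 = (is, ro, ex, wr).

t=1  I1→M0
t=2  I1 RO · I2→M1
t=3  I3→A0
t=4  I3 RO
t=5  I3 EX
t=7  I1 EX
t=8  I1 WR R4
t=9  I2 RO
t=10  I3 WR R0
t=14  I2 EX
t=15  I2 WR R5
t=16  I4→M1
t=17  I4 RO
t=22  I4 EX
t=23  I4 WR R5
t=24  I5→M0
t=25  I5 RO · I6→M1
t=26  I6 RO
t=30  I5 EX
t=31  I5 WR R5 · I6 EX
t=32  I6 WR R4

I5 = (24, 25, 30, 31)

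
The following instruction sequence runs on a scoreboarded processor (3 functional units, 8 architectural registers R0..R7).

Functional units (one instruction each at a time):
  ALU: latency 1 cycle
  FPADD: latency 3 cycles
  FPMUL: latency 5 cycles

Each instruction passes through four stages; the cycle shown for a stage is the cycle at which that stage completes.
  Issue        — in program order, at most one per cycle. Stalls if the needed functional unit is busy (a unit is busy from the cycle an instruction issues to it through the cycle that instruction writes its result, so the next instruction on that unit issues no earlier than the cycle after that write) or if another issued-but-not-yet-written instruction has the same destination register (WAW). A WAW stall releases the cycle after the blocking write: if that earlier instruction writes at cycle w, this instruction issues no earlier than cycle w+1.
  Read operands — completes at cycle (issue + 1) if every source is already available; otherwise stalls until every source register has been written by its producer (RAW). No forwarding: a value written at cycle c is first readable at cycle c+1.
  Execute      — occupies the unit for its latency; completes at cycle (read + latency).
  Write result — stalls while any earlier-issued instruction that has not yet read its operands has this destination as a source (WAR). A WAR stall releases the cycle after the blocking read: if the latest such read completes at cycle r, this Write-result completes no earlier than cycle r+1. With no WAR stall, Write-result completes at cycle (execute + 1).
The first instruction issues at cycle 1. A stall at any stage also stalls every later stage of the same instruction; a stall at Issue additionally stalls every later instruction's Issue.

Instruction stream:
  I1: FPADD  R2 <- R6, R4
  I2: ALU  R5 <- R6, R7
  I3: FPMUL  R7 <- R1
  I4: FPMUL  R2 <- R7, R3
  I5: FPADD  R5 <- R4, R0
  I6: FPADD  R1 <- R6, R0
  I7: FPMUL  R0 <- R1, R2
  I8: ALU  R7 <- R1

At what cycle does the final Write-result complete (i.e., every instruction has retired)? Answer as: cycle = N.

[1] issue I1 (FPADD)
[2] I1 read-ops; issue I2 (ALU)
[3] I2 read-ops; issue I3 (FPMUL)
[4] I2 finished on ALU; I3 read-ops
[5] I1 finished on FPADD; I2→R5
[6] I1→R2
[9] I3 finished on FPMUL
[10] I3→R7
[11] issue I4 (FPMUL)
[12] I4 read-ops; issue I5 (FPADD)
[13] I5 read-ops
[16] I5 finished on FPADD
[17] I4 finished on FPMUL; I5→R5
[18] I4→R2; issue I6 (FPADD)
[19] I6 read-ops; issue I7 (FPMUL)
[20] issue I8 (ALU)
[22] I6 finished on FPADD
[23] I6→R1
[24] I7 read-ops; I8 read-ops
[25] I8 finished on ALU
[26] I8→R7
[29] I7 finished on FPMUL
[30] I7→R0

cycle = 30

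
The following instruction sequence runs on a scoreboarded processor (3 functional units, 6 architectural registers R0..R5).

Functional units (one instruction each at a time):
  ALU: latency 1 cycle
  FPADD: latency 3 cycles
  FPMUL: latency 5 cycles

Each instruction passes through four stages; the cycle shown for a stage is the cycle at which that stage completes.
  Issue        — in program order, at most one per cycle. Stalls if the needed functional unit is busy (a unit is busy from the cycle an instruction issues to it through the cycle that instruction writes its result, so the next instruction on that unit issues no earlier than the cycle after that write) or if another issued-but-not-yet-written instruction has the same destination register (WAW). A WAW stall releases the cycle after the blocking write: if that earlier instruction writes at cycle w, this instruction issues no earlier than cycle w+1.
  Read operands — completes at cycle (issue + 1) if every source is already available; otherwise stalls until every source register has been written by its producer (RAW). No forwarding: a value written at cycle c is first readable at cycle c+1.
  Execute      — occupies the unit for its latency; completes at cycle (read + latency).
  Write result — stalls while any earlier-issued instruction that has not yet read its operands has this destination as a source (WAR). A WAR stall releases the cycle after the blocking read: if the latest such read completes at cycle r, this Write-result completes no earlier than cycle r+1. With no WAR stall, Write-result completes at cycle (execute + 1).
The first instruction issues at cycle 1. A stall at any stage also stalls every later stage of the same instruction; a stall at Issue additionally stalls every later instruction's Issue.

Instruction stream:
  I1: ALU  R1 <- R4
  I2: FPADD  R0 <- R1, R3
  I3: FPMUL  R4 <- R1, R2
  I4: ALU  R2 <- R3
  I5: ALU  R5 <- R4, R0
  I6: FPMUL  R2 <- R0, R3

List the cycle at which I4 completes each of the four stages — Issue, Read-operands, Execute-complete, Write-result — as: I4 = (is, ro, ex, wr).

t=1  I1 issues→ALU
t=2  I1 reads; I2 issues→FPADD
t=3  I1 exec-done; I3 issues→FPMUL
t=4  I1 writes R1
t=5  I2 reads; I3 reads; I4 issues→ALU
t=6  I4 reads
t=7  I4 exec-done
t=8  I2 exec-done; I4 writes R2
t=9  I2 writes R0; I5 issues→ALU
t=10  I3 exec-done
t=11  I3 writes R4
t=12  I5 reads; I6 issues→FPMUL
t=13  I5 exec-done; I6 reads
t=14  I5 writes R5
t=18  I6 exec-done
t=19  I6 writes R2

I4 = (5, 6, 7, 8)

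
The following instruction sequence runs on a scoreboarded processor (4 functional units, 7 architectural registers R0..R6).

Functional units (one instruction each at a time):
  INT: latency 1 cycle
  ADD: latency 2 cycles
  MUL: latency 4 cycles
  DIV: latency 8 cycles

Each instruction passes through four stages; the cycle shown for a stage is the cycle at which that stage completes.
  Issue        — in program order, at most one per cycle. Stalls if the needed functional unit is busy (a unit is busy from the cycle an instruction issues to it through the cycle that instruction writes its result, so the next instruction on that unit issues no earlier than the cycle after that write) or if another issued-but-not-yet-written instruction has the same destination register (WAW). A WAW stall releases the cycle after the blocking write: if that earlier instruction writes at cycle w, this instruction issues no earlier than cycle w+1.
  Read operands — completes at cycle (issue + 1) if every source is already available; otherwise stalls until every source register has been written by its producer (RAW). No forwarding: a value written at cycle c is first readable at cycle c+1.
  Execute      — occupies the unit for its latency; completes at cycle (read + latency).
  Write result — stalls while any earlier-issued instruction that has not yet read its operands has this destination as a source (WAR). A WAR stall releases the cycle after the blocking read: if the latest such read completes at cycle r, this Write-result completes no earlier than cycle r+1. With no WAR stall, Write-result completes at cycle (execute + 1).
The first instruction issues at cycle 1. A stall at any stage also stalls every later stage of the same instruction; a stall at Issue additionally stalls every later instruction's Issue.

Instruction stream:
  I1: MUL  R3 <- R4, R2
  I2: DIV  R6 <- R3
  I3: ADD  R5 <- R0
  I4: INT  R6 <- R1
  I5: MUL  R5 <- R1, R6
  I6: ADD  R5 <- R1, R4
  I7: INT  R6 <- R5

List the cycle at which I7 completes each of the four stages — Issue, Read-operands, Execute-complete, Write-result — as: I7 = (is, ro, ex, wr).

1) issue 1, read 2, done 6, write 7
2) issue 2, read 8, done 16, write 17  <RAW R3: wait I1 write@7>
3) issue 3, read 4, done 6, write 7
4) issue 18, read 19, done 20, write 21  <WAW R6: wait I2 write@17>
5) issue 19, read 22, done 26, write 27  <RAW R6: wait I4 write@21>
6) issue 28, read 29, done 31, write 32  <WAW R5: wait I5 write@27>
7) issue 29, read 33, done 34, write 35  <RAW R5: wait I6 write@32>

I7 = (29, 33, 34, 35)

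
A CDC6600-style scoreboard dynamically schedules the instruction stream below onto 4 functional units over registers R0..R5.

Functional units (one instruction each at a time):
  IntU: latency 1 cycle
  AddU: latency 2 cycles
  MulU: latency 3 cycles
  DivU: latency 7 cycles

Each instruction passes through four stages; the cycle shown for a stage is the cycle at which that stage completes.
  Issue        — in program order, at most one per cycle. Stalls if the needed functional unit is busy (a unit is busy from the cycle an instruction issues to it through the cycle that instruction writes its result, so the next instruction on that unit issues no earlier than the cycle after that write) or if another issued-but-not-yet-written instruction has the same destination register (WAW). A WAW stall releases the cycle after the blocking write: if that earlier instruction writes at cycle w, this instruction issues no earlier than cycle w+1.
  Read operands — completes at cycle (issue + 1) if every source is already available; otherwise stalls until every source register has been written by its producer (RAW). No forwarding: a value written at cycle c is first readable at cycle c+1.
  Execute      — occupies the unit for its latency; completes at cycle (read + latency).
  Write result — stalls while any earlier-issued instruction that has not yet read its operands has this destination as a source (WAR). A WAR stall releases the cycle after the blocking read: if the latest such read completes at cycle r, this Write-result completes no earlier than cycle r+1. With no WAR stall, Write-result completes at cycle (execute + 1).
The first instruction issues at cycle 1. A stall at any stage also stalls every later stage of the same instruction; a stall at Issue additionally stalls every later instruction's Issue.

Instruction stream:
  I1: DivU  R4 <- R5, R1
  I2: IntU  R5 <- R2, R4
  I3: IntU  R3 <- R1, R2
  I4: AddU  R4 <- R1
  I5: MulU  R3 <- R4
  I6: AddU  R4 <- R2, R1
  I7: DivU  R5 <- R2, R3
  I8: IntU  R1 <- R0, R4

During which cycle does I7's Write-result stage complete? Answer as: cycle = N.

I1: IS=1 RO=2 EX=9 WR=10
I2: IS=2 RO=11 EX=12 WR=13  [RAW R4: wait I1 write@10]
I3: IS=14 RO=15 EX=16 WR=17  [struct: IntU busy until I2 writes@13]
I4: IS=15 RO=16 EX=18 WR=19
I5: IS=18 RO=20 EX=23 WR=24  [WAW R3: wait I3 write@17; RAW R4: wait I4 write@19]
I6: IS=20 RO=21 EX=23 WR=24  [struct: AddU busy until I4 writes@19]
I7: IS=21 RO=25 EX=32 WR=33  [RAW R3: wait I5 write@24]
I8: IS=22 RO=25 EX=26 WR=27  [RAW R4: wait I6 write@24]

cycle = 33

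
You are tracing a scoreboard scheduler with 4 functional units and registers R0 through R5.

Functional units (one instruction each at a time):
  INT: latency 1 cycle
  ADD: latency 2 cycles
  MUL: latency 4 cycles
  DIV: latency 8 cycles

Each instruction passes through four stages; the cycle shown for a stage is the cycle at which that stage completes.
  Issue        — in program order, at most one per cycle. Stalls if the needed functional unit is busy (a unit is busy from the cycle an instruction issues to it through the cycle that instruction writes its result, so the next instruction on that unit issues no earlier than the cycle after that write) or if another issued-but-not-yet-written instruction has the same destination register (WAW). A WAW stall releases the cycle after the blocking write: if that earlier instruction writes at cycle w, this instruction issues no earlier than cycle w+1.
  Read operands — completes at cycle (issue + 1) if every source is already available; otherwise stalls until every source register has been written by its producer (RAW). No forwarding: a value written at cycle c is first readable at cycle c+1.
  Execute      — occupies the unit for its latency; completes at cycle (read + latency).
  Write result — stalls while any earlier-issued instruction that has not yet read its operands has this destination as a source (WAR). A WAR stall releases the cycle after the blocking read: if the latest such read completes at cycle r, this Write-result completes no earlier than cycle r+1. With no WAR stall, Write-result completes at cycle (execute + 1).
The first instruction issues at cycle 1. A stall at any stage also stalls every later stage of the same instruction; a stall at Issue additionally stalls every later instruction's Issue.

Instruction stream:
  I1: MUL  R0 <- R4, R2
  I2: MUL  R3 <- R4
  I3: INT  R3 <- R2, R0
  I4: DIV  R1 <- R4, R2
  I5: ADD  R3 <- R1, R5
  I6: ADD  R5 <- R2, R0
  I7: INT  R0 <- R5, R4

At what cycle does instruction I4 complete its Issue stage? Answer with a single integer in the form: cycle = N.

I1: IS=1 RO=2 EX=6 WR=7
I2: IS=8 RO=9 EX=13 WR=14  [struct: MUL busy until I1 writes@7]
I3: IS=15 RO=16 EX=17 WR=18  [WAW R3: wait I2 write@14]
I4: IS=16 RO=17 EX=25 WR=26
I5: IS=19 RO=27 EX=29 WR=30  [WAW R3: wait I3 write@18; RAW R1: wait I4 write@26]
I6: IS=31 RO=32 EX=34 WR=35  [struct: ADD busy until I5 writes@30]
I7: IS=32 RO=36 EX=37 WR=38  [RAW R5: wait I6 write@35]

cycle = 16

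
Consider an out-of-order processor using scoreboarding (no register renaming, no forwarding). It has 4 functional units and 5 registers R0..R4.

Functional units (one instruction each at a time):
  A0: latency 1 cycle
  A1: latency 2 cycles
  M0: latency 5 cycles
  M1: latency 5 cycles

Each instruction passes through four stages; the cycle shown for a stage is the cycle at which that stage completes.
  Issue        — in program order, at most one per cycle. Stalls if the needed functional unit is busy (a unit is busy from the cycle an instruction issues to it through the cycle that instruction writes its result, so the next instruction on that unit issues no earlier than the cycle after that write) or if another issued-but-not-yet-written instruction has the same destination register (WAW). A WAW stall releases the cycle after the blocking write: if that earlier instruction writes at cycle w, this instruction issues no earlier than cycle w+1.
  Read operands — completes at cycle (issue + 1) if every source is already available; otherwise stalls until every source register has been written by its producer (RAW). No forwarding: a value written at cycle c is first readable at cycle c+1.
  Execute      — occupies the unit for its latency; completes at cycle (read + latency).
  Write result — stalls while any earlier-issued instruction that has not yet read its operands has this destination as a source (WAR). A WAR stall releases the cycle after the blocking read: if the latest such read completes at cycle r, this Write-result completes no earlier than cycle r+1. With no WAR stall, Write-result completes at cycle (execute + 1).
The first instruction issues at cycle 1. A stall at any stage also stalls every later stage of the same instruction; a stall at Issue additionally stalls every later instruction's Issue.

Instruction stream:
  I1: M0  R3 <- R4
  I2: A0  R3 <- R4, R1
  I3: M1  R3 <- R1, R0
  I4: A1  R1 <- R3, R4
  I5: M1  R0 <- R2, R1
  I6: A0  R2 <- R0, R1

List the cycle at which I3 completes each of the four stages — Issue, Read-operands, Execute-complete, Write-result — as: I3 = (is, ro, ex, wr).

cycle 1: I1 issues→M0
cycle 2: I1 reads
cycle 7: I1 exec-done
cycle 8: I1 writes R3
cycle 9: I2 issues→A0
cycle 10: I2 reads
cycle 11: I2 exec-done
cycle 12: I2 writes R3
cycle 13: I3 issues→M1
cycle 14: I3 reads, I4 issues→A1
cycle 19: I3 exec-done
cycle 20: I3 writes R3
cycle 21: I4 reads, I5 issues→M1
cycle 22: I6 issues→A0
cycle 23: I4 exec-done
cycle 24: I4 writes R1
cycle 25: I5 reads
cycle 30: I5 exec-done
cycle 31: I5 writes R0
cycle 32: I6 reads
cycle 33: I6 exec-done
cycle 34: I6 writes R2

I3 = (13, 14, 19, 20)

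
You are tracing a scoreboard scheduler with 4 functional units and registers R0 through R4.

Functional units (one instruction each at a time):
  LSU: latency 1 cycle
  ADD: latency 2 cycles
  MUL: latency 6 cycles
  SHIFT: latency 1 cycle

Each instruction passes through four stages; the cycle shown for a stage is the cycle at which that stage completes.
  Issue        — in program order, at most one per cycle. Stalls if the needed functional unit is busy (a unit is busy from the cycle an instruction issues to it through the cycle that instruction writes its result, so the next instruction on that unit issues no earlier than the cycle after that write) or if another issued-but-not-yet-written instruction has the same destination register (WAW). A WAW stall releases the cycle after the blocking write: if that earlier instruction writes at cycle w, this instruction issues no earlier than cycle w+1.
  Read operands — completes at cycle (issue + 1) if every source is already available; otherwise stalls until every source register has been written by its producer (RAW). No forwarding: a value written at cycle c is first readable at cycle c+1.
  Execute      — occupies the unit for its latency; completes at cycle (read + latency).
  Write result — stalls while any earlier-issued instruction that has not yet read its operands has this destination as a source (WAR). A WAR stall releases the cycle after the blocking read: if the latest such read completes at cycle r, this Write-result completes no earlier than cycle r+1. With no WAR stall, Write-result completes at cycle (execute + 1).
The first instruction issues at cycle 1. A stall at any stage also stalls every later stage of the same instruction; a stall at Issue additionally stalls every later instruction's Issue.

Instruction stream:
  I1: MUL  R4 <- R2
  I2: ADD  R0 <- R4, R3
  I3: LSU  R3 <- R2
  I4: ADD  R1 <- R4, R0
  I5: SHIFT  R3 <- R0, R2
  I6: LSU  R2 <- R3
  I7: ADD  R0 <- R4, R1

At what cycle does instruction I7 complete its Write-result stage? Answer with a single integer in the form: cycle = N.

cycle = 23

c1: I1→MUL
c2: I1 RO, I2→ADD
c3: I3→LSU
c4: I3 RO
c5: I3 EX
c8: I1 EX
c9: I1 WR R4
c10: I2 RO
c11: I3 WR R3
c12: I2 EX
c13: I2 WR R0
c14: I4→ADD
c15: I4 RO, I5→SHIFT
c16: I5 RO, I6→LSU
c17: I4 EX, I5 EX
c18: I4 WR R1, I5 WR R3
c19: I6 RO, I7→ADD
c20: I6 EX, I7 RO
c21: I6 WR R2
c22: I7 EX
c23: I7 WR R0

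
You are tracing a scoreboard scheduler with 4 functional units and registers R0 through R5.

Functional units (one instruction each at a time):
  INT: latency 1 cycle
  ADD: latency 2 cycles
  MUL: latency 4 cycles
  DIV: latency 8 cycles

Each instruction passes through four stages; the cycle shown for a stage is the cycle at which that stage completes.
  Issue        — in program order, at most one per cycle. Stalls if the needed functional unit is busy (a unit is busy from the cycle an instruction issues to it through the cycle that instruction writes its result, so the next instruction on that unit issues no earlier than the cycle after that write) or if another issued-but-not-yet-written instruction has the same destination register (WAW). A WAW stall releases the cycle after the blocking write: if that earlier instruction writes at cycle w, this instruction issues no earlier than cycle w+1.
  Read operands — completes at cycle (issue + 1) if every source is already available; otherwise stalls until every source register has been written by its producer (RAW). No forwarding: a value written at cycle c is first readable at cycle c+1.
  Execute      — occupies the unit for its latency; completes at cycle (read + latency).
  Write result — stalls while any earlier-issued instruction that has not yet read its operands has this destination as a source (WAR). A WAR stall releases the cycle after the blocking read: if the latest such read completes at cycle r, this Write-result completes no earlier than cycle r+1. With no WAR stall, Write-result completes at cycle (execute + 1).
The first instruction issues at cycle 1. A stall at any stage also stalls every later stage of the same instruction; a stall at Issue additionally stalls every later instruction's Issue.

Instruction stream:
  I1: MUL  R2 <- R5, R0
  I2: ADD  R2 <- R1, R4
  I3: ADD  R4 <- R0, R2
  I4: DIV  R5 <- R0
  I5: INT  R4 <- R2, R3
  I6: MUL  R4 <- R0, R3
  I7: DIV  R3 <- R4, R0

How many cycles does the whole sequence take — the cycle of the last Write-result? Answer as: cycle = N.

cycle = 38

[1] I1 issues→MUL
[2] I1 reads
[6] I1 exec-done
[7] I1 writes R2
[8] I2 issues→ADD
[9] I2 reads
[11] I2 exec-done
[12] I2 writes R2
[13] I3 issues→ADD
[14] I3 reads · I4 issues→DIV
[15] I4 reads
[16] I3 exec-done
[17] I3 writes R4
[18] I5 issues→INT
[19] I5 reads
[20] I5 exec-done
[21] I5 writes R4
[22] I6 issues→MUL
[23] I4 exec-done · I6 reads
[24] I4 writes R5
[25] I7 issues→DIV
[27] I6 exec-done
[28] I6 writes R4
[29] I7 reads
[37] I7 exec-done
[38] I7 writes R3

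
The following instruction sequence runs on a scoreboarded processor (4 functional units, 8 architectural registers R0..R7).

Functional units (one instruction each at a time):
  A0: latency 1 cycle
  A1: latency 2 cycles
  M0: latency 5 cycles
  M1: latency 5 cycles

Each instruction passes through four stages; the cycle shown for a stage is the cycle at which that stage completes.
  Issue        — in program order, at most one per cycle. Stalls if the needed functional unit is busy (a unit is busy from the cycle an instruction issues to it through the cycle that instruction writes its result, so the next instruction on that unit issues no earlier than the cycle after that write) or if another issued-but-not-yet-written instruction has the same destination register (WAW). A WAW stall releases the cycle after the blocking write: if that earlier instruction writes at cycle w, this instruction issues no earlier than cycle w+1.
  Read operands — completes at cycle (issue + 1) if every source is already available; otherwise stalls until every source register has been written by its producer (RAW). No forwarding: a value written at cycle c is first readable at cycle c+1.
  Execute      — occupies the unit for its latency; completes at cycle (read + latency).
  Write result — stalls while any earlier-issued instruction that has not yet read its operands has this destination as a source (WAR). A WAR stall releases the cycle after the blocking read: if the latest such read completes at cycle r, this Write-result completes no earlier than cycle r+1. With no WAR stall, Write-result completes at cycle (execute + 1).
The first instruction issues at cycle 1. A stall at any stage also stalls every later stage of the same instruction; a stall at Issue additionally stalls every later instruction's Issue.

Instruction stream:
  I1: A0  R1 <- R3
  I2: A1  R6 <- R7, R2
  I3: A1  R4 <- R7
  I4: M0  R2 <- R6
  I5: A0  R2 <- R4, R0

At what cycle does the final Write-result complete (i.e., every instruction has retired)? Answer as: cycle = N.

cycle 1: I1 issues→A0
cycle 2: I1 reads, I2 issues→A1
cycle 3: I1 exec-done, I2 reads
cycle 4: I1 writes R1
cycle 5: I2 exec-done
cycle 6: I2 writes R6
cycle 7: I3 issues→A1
cycle 8: I3 reads, I4 issues→M0
cycle 9: I4 reads
cycle 10: I3 exec-done
cycle 11: I3 writes R4
cycle 14: I4 exec-done
cycle 15: I4 writes R2
cycle 16: I5 issues→A0
cycle 17: I5 reads
cycle 18: I5 exec-done
cycle 19: I5 writes R2

cycle = 19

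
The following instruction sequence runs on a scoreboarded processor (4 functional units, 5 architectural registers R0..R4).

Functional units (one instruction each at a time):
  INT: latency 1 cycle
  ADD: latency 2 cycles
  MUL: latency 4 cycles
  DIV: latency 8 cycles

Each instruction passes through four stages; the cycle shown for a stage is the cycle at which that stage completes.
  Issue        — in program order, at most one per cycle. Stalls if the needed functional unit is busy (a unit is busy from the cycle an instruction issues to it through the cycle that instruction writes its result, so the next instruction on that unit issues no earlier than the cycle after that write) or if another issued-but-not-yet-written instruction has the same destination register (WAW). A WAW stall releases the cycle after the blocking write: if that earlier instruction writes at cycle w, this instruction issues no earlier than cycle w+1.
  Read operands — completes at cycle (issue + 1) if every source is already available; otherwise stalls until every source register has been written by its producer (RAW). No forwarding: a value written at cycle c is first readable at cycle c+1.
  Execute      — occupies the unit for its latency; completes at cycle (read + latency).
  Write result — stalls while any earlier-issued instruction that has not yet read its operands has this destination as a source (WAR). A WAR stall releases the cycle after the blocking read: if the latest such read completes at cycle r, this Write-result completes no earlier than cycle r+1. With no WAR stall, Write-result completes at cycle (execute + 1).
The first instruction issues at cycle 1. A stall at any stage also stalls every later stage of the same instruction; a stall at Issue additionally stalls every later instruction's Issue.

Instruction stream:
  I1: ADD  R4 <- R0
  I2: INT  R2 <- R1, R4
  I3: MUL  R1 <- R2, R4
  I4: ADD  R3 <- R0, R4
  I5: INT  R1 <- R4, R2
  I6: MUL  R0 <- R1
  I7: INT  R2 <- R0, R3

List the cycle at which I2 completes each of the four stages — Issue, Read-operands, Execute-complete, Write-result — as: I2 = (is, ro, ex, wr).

t=1  issue I1 (ADD)
t=2  I1 read-ops | issue I2 (INT)
t=3  issue I3 (MUL)
t=4  I1 finished on ADD
t=5  I1→R4
t=6  I2 read-ops | issue I4 (ADD)
t=7  I2 finished on INT | I4 read-ops
t=8  I2→R2
t=9  I3 read-ops | I4 finished on ADD
t=10  I4→R3
t=13  I3 finished on MUL
t=14  I3→R1
t=15  issue I5 (INT)
t=16  I5 read-ops | issue I6 (MUL)
t=17  I5 finished on INT
t=18  I5→R1
t=19  I6 read-ops | issue I7 (INT)
t=23  I6 finished on MUL
t=24  I6→R0
t=25  I7 read-ops
t=26  I7 finished on INT
t=27  I7→R2

I2 = (2, 6, 7, 8)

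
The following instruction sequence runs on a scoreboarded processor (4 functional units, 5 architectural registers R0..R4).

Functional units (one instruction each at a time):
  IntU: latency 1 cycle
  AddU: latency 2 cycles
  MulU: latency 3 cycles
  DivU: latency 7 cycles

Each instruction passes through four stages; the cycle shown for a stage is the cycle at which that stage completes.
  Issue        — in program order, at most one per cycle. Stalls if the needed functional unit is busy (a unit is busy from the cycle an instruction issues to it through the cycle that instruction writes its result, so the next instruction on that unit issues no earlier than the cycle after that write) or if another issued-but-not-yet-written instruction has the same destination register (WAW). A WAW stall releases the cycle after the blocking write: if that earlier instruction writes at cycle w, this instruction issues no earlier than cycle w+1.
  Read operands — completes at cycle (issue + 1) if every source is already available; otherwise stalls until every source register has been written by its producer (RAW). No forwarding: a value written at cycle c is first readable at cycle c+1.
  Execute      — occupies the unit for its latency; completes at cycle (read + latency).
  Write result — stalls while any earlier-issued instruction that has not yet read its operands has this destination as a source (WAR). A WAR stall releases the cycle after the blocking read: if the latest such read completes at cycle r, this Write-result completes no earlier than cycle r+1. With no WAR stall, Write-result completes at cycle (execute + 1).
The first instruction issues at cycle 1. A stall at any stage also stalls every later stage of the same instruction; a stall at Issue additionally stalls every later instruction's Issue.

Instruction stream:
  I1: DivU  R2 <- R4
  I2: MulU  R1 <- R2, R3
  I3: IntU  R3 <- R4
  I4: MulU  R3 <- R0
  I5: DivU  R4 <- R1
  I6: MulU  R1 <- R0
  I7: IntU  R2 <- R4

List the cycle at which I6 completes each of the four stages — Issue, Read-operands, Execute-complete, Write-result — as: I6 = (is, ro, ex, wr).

I1  is:1  ro:2  ex:9  wr:10
I2  is:2  ro:11  ex:14  wr:15  — RAW R2: wait I1 write@10
I3  is:3  ro:4  ex:5  wr:12  — WAR R3: wait I2 read@11
I4  is:16  ro:17  ex:20  wr:21  — struct: MulU busy until I2 writes@15
I5  is:17  ro:18  ex:25  wr:26
I6  is:22  ro:23  ex:26  wr:27  — struct: MulU busy until I4 writes@21
I7  is:23  ro:27  ex:28  wr:29  — RAW R4: wait I5 write@26

I6 = (22, 23, 26, 27)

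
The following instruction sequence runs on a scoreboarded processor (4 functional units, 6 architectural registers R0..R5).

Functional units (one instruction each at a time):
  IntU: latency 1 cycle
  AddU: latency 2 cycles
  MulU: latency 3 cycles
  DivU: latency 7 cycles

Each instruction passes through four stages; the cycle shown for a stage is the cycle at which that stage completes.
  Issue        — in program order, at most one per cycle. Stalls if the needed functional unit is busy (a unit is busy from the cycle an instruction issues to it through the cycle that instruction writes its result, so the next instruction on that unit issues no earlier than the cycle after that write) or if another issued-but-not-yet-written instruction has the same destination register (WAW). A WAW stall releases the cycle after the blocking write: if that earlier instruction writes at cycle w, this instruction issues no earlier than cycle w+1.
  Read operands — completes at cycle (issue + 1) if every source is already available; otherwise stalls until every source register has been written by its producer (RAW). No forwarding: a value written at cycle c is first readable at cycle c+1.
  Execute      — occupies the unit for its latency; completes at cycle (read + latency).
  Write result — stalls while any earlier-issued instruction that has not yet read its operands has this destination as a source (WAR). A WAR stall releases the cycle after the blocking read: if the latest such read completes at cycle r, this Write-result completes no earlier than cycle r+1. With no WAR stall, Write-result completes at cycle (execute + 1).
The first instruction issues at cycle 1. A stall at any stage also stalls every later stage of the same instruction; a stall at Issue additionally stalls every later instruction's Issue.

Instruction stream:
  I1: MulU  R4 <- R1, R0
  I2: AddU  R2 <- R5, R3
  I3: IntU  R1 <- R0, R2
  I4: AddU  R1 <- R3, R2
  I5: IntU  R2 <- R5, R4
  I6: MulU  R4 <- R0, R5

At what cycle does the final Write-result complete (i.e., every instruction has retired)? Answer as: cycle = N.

  I1 | 1 | 2 | 5 | 6
  I2 | 2 | 3 | 5 | 6
  I3 | 3 | 7 | 8 | 9   RAW R2: wait I2 write@6
  I4 | 10 | 11 | 13 | 14   WAW R1: wait I3 write@9
  I5 | 11 | 12 | 13 | 14
  I6 | 12 | 13 | 16 | 17

cycle = 17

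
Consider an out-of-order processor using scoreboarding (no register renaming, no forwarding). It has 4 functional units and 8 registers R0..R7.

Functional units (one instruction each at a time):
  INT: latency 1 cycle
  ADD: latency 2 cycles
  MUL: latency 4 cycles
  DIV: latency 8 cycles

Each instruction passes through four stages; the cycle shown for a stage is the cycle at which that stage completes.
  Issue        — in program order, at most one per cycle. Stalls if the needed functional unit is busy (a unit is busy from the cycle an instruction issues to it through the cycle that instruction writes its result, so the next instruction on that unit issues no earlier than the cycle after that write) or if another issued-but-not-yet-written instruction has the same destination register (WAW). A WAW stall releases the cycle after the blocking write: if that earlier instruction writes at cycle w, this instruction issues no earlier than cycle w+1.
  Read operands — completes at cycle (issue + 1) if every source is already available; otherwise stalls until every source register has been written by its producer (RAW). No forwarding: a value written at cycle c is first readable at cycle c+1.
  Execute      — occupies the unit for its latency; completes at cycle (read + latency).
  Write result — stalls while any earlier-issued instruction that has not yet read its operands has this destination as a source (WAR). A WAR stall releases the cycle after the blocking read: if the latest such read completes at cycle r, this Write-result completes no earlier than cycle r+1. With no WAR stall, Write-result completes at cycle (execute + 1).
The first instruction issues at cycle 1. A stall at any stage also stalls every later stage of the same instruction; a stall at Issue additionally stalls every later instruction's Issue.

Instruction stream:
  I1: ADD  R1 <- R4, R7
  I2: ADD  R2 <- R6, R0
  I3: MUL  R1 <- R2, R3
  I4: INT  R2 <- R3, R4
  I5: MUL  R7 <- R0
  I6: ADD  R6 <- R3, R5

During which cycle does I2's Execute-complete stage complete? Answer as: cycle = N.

cycle = 9

t=1  I1 dispatched to ADD
t=2  I1 operands ready
t=4  I1 complete
t=5  R1←I1
t=6  I2 dispatched to ADD
t=7  I2 operands ready; I3 dispatched to MUL
t=9  I2 complete
t=10  R2←I2
t=11  I3 operands ready; I4 dispatched to INT
t=12  I4 operands ready
t=13  I4 complete
t=14  R2←I4
t=15  I3 complete
t=16  R1←I3
t=17  I5 dispatched to MUL
t=18  I5 operands ready; I6 dispatched to ADD
t=19  I6 operands ready
t=21  I6 complete
t=22  I5 complete; R6←I6
t=23  R7←I5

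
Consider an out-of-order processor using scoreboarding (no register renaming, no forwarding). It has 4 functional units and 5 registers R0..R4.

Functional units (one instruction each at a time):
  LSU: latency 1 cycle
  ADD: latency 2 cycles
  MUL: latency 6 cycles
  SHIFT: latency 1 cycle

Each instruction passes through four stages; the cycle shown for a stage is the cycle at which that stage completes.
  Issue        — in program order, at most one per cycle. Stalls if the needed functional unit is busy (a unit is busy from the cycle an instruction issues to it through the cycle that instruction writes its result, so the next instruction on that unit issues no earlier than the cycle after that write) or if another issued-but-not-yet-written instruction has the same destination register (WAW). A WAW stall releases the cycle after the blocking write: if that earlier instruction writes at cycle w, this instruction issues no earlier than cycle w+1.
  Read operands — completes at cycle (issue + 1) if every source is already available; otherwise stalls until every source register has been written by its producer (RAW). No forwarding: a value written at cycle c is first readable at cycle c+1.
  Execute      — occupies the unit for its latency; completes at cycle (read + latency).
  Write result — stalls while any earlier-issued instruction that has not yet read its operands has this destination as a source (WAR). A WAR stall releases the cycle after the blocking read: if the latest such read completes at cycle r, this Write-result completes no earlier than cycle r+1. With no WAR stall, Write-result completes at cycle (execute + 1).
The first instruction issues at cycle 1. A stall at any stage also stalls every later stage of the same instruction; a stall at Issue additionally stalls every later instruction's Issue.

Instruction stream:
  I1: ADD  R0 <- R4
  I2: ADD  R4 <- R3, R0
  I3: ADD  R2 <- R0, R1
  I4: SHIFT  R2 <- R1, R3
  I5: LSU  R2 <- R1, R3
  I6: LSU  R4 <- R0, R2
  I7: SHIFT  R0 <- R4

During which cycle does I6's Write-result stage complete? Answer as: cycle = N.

[1] I1 issues→ADD
[2] I1 reads
[4] I1 exec-done
[5] I1 writes R0
[6] I2 issues→ADD
[7] I2 reads
[9] I2 exec-done
[10] I2 writes R4
[11] I3 issues→ADD
[12] I3 reads
[14] I3 exec-done
[15] I3 writes R2
[16] I4 issues→SHIFT
[17] I4 reads
[18] I4 exec-done
[19] I4 writes R2
[20] I5 issues→LSU
[21] I5 reads
[22] I5 exec-done
[23] I5 writes R2
[24] I6 issues→LSU
[25] I6 reads; I7 issues→SHIFT
[26] I6 exec-done
[27] I6 writes R4
[28] I7 reads
[29] I7 exec-done
[30] I7 writes R0

cycle = 27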